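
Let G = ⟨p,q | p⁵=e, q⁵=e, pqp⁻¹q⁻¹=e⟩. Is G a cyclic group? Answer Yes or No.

|G| = 25, but the maximum element order in G is 5 < 25. No single element generates all of G, so G is not cyclic.

Answer: No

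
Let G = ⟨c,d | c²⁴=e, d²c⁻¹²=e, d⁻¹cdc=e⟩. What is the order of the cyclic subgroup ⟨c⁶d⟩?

|⟨c⁶d⟩| equals the order of c⁶d. Compute successive powers until reaching e:
  (c⁶d)¹ = c⁶d, (c⁶d)² = c¹², (c⁶d)³ = c⁶d⁻¹, (c⁶d)⁴ = e.
The smallest positive k with (c⁶d)ᵏ = e is 4, so |⟨c⁶d⟩| = 4.

Answer: 4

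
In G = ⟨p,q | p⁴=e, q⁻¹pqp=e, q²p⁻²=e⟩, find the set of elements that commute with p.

⟨p⟩ ⊆ C_G(p) since powers of p commute with p; so |C_G(p)| ≥ |⟨p⟩| = 4.
By orbit–stabilizer, |C_G(p)| = |G| / |conj. class of p| = 8 / 2 = 4.
The 4 elements commuting with p are {e, p, p², p³}.

Answer: {e, p, p², p³}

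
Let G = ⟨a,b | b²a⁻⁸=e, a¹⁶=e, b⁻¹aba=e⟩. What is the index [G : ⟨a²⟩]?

First find ord(a²) by computing successive powers:
  (a²)¹ = a², (a²)² = a⁴, (a²)³ = a⁶, (a²)⁴ = a⁸, (a²)⁵ = a¹⁰, (a²)⁶ = a¹², (a²)⁷ = a¹⁴, (a²)⁸ = e.
So |⟨a²⟩| = ord(a²) = 8. With |G| = 32, by Lagrange [G : ⟨a²⟩] = 32/8 = 4.

Answer: 4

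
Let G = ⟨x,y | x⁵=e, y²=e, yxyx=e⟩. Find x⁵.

Compute successive powers of x, reducing at each step:
  x²: x · x = x²
  x³: (x²) · x = x³
  x⁴: (x³) · x = x⁴
  x⁵: (x⁴) · x = e

Answer: e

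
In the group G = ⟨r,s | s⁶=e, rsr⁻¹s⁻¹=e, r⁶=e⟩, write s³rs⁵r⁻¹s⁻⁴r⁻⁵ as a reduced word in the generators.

Multiply left to right, reducing at each step:
  (s³) · r = rs³
  (rs³) · s⁵ = rs²
  (rs²) · r⁻¹ = s²
  (s²) · s⁻⁴ = s⁴
  (s⁴) · r⁻⁵ = rs⁴

Answer: rs⁴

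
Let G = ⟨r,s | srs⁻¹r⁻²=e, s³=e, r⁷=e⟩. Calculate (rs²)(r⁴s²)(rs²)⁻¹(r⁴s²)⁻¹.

[(rs²), (r⁴s²)] = (rs²)·(r⁴s²)·(rs²)⁻¹·(r⁴s²)⁻¹.
  (rs²) · (r⁴s²) = r³s
  (r³s) · (r⁵s) = r⁶s²
  (r⁶s²) · (r⁶s) = r²

Answer: r²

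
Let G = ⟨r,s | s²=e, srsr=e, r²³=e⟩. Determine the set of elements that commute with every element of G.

An element z ∈ Z(G) iff z commutes with every generator.
For example e is central: e·r = r = r·e; e·s = s = s·e.
Whereas r ∉ Z(G) since r·s = rs ≠ r²²s = s·r.
Checking each of the 46 elements this way gives Z(G) = {e}, of order 1.

Answer: {e}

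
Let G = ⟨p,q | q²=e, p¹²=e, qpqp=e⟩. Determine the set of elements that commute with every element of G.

An element z ∈ Z(G) iff z commutes with every generator.
For example p⁶ is central: (p⁶)·p = p⁷ = p·(p⁶); (p⁶)·q = p⁶q = q·(p⁶).
Whereas p ∉ Z(G) since p·q = pq ≠ p¹¹q = q·p.
Checking each of the 24 elements this way gives Z(G) = {e, p⁶}, of order 2.

Answer: {e, p⁶}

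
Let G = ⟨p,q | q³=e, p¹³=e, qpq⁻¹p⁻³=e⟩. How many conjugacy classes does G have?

The conjugacy classes (representative and size) are:
  [e] (size 1), [p] (size 3), [p⁵] (size 3), [p¹⁰] (size 3), [p⁸] (size 3), [p¹⁰q] (size 13), [p⁷q²] (size 13).
Class equation: 1 + 3 + 3 + 3 + 3 + 13 + 13 = 39 = |G|. So G has 7 conjugacy classes.

Answer: 7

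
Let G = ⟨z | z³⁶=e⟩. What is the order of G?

G is generated by a single element, so G is cyclic. The relator gives z³⁶ = e and no smaller power is forced to be e, so the 36 powers {e, z, z², z³, z⁴, z⁵, z⁶, z⁷, z⁸, z⁹, z²², z²³, z²¹, z²⁰, z²⁴, z²⁵, z²⁶, z²⁷, z²⁸, z²⁹, z³², z³³, z³¹, z³⁰, z³⁴, z³⁵, z¹², z¹³, z¹¹, z¹⁰, z¹⁴, z¹⁵, z¹⁶, z¹⁷, z¹⁸, z¹⁹} are distinct. Hence |G| = 36.

Answer: 36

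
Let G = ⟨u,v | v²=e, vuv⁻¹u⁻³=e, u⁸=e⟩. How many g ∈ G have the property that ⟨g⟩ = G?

⟨g⟩ = G would require ord(g) = |G| = 16, but the maximum element order in G is 8 < 16. So G is not cyclic and no single element generates it: the count is 0.

Answer: 0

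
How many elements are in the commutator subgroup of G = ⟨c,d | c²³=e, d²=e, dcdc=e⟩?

G' = [G, G] is generated by all commutators. The generator-pair commutators are: [c, d] = c².
The subgroup they normally generate is {e, c, c², c³, c⁴, c⁵, c⁶, c⁷, c⁸, c⁹, c¹⁰, c¹¹, c¹², c¹³, c¹⁴, c¹⁵, c¹⁶, c¹⁷, c¹⁸, c¹⁹, c²⁰, c²¹, c²²}, of order 23.
Check: |G/G'| = 46/23 = 2 is the order of the abelianisation.

Answer: 23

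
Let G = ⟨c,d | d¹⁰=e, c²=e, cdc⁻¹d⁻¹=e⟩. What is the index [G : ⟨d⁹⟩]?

First find ord(d⁹) by computing successive powers:
  (d⁹)¹ = d⁹, (d⁹)² = d⁸, (d⁹)³ = d⁷, (d⁹)⁴ = d⁶, (d⁹)⁵ = d⁵, (d⁹)⁶ = d⁴, (d⁹)⁷ = d³, (d⁹)⁸ = d², (d⁹)⁹ = d, (d⁹)¹⁰ = e.
So |⟨d⁹⟩| = ord(d⁹) = 10. With |G| = 20, by Lagrange [G : ⟨d⁹⟩] = 20/10 = 2.

Answer: 2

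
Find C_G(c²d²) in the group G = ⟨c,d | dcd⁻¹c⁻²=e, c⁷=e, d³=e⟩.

⟨c²d²⟩ ⊆ C_G(c²d²) since powers of c²d² commute with c²d²; so |C_G(c²d²)| ≥ |⟨c²d²⟩| = 3.
By orbit–stabilizer, |C_G(c²d²)| = |G| / |conj. class of c²d²| = 21 / 7 = 3.
The 3 elements commuting with c²d² are {e, c³d, c²d²}.

Answer: {e, c³d, c²d²}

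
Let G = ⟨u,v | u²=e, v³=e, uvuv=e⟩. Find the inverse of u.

The order of u is 2 (smallest k with uᵏ = e), so u⁻¹ = u¹ = u.
Check: u · u → u · u = e, giving e as required.

Answer: u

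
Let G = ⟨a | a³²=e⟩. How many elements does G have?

G is generated by a single element, so G is cyclic. The relator gives a³² = e and no smaller power is forced to be e, so the 32 powers {a, e, a², a³, a⁴, a⁵, a⁶, a⁷, a⁸, a⁹, a²², a²³, a²¹, a²⁰, a²⁴, a²⁵, a²⁶, a²⁷, a²⁸, a²⁹, a³¹, a³⁰, a¹², a¹³, a¹¹, a¹⁰, a¹⁴, a¹⁵, a¹⁶, a¹⁷, a¹⁸, a¹⁹} are distinct. Hence |G| = 32.

Answer: 32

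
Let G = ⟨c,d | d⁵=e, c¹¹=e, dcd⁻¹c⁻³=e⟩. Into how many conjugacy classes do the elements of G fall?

The conjugacy classes (representative and size) are:
  [e] (size 1), [c³] (size 5), [c⁶] (size 5), [c⁷d] (size 11), [c⁹d²] (size 11), [c⁷d³] (size 11), [c⁷d⁴] (size 11).
Class equation: 1 + 5 + 5 + 11 + 11 + 11 + 11 = 55 = |G|. So G has 7 conjugacy classes.

Answer: 7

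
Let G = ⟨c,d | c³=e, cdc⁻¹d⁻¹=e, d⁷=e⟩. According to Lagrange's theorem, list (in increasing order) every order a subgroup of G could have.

|G| = 21 = 3 · 7. By Lagrange's theorem the order of any subgroup divides 21; the divisors of 21 are 1, 3, 7, 21.

Answer: 1, 3, 7, 21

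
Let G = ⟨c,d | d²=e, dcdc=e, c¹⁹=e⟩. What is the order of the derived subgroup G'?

G' = [G, G] is generated by all commutators. The generator-pair commutators are: [c, d] = c².
The subgroup they normally generate is {e, c, c², c³, c⁴, c⁵, c⁶, c⁷, c⁸, c⁹, c¹⁰, c¹¹, c¹², c¹³, c¹⁴, c¹⁵, c¹⁶, c¹⁷, c¹⁸}, of order 19.
Check: |G/G'| = 38/19 = 2 is the order of the abelianisation.

Answer: 19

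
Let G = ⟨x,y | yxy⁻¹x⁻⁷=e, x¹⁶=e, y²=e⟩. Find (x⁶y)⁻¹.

The order of (x⁶y) is 2 (smallest k with (x⁶y)ᵏ = e), so (x⁶y)⁻¹ = (x⁶y)¹ = x⁶y.
Check: (x⁶y) · (x⁶y) → (x⁶y) · x⁶ = y;   y · y = e, giving e as required.

Answer: x⁶y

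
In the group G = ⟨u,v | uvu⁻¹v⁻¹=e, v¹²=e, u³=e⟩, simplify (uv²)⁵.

Compute successive powers of (uv²), reducing at each step:
  (uv²)²: (uv²) · u = u²v²;   (u²v²) · v² = u²v⁴
  (uv²)³: (u²v⁴) · u = v⁴;   (v⁴) · v² = v⁶
  (uv²)⁴: (v⁶) · u = uv⁶;   (uv⁶) · v² = uv⁸
  (uv²)⁵: (uv⁸) · u = u²v⁸;   (u²v⁸) · v² = u²v¹⁰

Answer: u²v¹⁰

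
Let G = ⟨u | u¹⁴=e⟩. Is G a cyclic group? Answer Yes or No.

|G| = 14. The element u has order 14 (its powers give 14 distinct elements), so ⟨u⟩ = G and G is cyclic.

Answer: Yes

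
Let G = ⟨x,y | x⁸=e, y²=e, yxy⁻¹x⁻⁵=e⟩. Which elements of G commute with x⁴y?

⟨x⁴y⟩ ⊆ C_G(x⁴y) since powers of x⁴y commute with x⁴y; so |C_G(x⁴y)| ≥ |⟨x⁴y⟩| = 2.
By orbit–stabilizer, |C_G(x⁴y)| = |G| / |conj. class of x⁴y| = 16 / 2 = 8.
The 8 elements commuting with x⁴y are {e, x², x⁴, x⁶, y, x⁶y, x²y, x⁴y}.

Answer: {e, x², x⁴, x⁶, y, x⁶y, x²y, x⁴y}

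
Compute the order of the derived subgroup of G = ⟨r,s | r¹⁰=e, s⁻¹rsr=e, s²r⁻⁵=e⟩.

G' = [G, G] is generated by all commutators. The generator-pair commutators are: [r, s] = r².
The subgroup they normally generate is {e, r², r⁴, r⁶, r⁸}, of order 5.
Check: |G/G'| = 20/5 = 4 is the order of the abelianisation.

Answer: 5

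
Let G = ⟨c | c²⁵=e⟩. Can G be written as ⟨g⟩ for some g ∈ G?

|G| = 25. The element c has order 25 (its powers give 25 distinct elements), so ⟨c⟩ = G and G is cyclic.

Answer: Yes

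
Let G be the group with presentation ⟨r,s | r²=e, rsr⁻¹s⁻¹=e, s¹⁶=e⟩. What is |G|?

Enumerate words in the generators, reducing via the relations: the distinct elements are
  {e, r, s, rs, s², s³, s⁴, s⁵, s⁶, s⁷, s⁸, s⁹, rs², rs³, rs⁴, rs⁵, rs⁶, rs⁷, rs⁸, rs⁹, s¹², s¹³, s¹¹, s¹⁰, s¹⁴, s¹⁵, rs¹², rs¹³, rs¹¹, rs¹⁰, rs¹⁴, rs¹⁵}.
No further products give new elements, so |G| = 32.

Answer: 32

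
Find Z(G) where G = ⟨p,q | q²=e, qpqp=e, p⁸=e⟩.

An element z ∈ Z(G) iff z commutes with every generator.
For example p⁴ is central: (p⁴)·p = p⁵ = p·(p⁴); (p⁴)·q = p⁴q = q·(p⁴).
Whereas p ∉ Z(G) since p·q = pq ≠ p⁷q = q·p.
Checking each of the 16 elements this way gives Z(G) = {e, p⁴}, of order 2.

Answer: {e, p⁴}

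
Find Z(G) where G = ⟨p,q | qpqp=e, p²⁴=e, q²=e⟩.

An element z ∈ Z(G) iff z commutes with every generator.
For example p¹² is central: (p¹²)·p = p¹³ = p·(p¹²); (p¹²)·q = p¹²q = q·(p¹²).
Whereas p ∉ Z(G) since p·q = pq ≠ p²³q = q·p.
Checking each of the 48 elements this way gives Z(G) = {e, p¹²}, of order 2.

Answer: {e, p¹²}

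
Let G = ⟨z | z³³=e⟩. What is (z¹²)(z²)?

Compute (z¹²) · (z²) by multiplying left to right and reducing via the relations at each step:
  (z¹²) · z² = z¹⁴

Answer: z¹⁴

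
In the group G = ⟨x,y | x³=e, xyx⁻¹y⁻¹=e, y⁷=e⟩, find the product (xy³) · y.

Compute (xy³) · y by multiplying left to right and reducing via the relations at each step:
  (xy³) · y = xy⁴

Answer: xy⁴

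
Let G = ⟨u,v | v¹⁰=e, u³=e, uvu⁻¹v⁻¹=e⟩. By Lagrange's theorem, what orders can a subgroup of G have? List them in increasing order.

|G| = 30 = 2 · 3 · 5. By Lagrange's theorem the order of any subgroup divides 30; the divisors of 30 are 1, 2, 3, 5, 6, 10, 15, 30.

Answer: 1, 2, 3, 5, 6, 10, 15, 30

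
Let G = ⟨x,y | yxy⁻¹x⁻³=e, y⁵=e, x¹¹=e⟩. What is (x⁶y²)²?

Compute successive powers of (x⁶y²), reducing at each step:
  (x⁶y²)²: (x⁶y²) · x⁶ = x⁵y²;   (x⁵y²) · y² = x⁵y⁴

Answer: x⁵y⁴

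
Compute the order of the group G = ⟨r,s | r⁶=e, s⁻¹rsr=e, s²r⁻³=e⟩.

Enumerate words in the generators, reducing via the relations: the distinct elements are
  {e, r, s, rs, r², r³, r⁴, r⁵, r²s, s⁻¹, rs⁻¹, r²s⁻¹}.
No further products give new elements, so |G| = 12.

Answer: 12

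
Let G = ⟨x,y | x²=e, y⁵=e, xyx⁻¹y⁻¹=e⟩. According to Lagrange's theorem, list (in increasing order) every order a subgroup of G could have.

|G| = 10 = 2 · 5. By Lagrange's theorem the order of any subgroup divides 10; the divisors of 10 are 1, 2, 5, 10.

Answer: 1, 2, 5, 10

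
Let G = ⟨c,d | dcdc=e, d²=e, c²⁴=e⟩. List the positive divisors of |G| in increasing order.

|G| = 48 = 2⁴ · 3. By Lagrange's theorem the order of any subgroup divides 48; the divisors of 48 are 1, 2, 3, 4, 6, 8, 12, 16, 24, 48.

Answer: 1, 2, 3, 4, 6, 8, 12, 16, 24, 48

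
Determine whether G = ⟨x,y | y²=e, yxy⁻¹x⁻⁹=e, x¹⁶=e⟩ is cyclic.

Every cyclic group is abelian. But x·y = xy while y·x = x⁹y, so x·y ≠ y·x and G is not abelian. Hence G is not cyclic.

Answer: No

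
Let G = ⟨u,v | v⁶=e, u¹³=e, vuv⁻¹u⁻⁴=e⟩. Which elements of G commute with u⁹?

⟨u⁹⟩ ⊆ C_G(u⁹) since powers of u⁹ commute with u⁹; so |C_G(u⁹)| ≥ |⟨u⁹⟩| = 13.
By orbit–stabilizer, |C_G(u⁹)| = |G| / |conj. class of u⁹| = 78 / 6 = 13.
The 13 elements commuting with u⁹ are {e, u, u², u³, u⁴, u⁵, u⁶, u⁷, u⁸, u⁹, u¹⁰, u¹¹, u¹²}.

Answer: {e, u, u², u³, u⁴, u⁵, u⁶, u⁷, u⁸, u⁹, u¹⁰, u¹¹, u¹²}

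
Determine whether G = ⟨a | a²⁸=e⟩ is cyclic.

|G| = 28. The element a has order 28 (its powers give 28 distinct elements), so ⟨a⟩ = G and G is cyclic.

Answer: Yes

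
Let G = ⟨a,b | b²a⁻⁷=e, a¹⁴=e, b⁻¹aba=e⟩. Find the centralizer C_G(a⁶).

⟨a⁶⟩ ⊆ C_G(a⁶) since powers of a⁶ commute with a⁶; so |C_G(a⁶)| ≥ |⟨a⁶⟩| = 7.
By orbit–stabilizer, |C_G(a⁶)| = |G| / |conj. class of a⁶| = 28 / 2 = 14.
The 14 elements commuting with a⁶ are {e, a, a², a³, a⁴, a⁵, a⁶, a⁷, a⁸, a⁹, a¹⁰, a¹¹, a¹², a¹³}.

Answer: {e, a, a², a³, a⁴, a⁵, a⁶, a⁷, a⁸, a⁹, a¹⁰, a¹¹, a¹², a¹³}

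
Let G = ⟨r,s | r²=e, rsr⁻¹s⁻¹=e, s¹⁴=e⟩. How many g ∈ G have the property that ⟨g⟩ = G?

⟨g⟩ = G would require ord(g) = |G| = 28, but the maximum element order in G is 14 < 28. So G is not cyclic and no single element generates it: the count is 0.

Answer: 0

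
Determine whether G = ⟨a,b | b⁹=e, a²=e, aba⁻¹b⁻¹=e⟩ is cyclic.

|G| = 18. The element ab has order 18 (its powers give 18 distinct elements), so ⟨ab⟩ = G and G is cyclic.

Answer: Yes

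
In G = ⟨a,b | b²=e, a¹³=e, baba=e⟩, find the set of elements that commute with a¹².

⟨a¹²⟩ ⊆ C_G(a¹²) since powers of a¹² commute with a¹²; so |C_G(a¹²)| ≥ |⟨a¹²⟩| = 13.
By orbit–stabilizer, |C_G(a¹²)| = |G| / |conj. class of a¹²| = 26 / 2 = 13.
The 13 elements commuting with a¹² are {e, a, a², a³, a⁴, a⁵, a⁶, a⁷, a⁸, a⁹, a¹⁰, a¹¹, a¹²}.

Answer: {e, a, a², a³, a⁴, a⁵, a⁶, a⁷, a⁸, a⁹, a¹⁰, a¹¹, a¹²}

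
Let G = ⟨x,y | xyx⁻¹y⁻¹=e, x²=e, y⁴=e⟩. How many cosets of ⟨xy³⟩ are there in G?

First find ord(xy³) by computing successive powers:
  (xy³)¹ = xy³, (xy³)² = y², (xy³)³ = xy, (xy³)⁴ = e.
So |⟨xy³⟩| = ord(xy³) = 4. With |G| = 8, by Lagrange [G : ⟨xy³⟩] = 8/4 = 2.

Answer: 2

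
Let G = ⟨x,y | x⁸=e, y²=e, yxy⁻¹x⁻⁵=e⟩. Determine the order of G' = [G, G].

G' = [G, G] is generated by all commutators. The generator-pair commutators are: [x, y] = x⁴.
The subgroup they normally generate is {e, x⁴}, of order 2.
Check: |G/G'| = 16/2 = 8 is the order of the abelianisation.

Answer: 2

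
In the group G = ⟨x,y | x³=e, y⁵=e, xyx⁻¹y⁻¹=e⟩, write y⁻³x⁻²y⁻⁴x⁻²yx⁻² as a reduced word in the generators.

Multiply left to right, reducing at each step:
  (y²) · x⁻² = xy²
  (xy²) · y⁻⁴ = xy³
  (xy³) · x⁻² = x²y³
  (x²y³) · y = x²y⁴
  (x²y⁴) · x⁻² = y⁴

Answer: y⁴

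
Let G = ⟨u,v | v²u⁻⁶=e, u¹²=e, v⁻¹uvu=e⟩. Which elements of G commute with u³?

⟨u³⟩ ⊆ C_G(u³) since powers of u³ commute with u³; so |C_G(u³)| ≥ |⟨u³⟩| = 4.
By orbit–stabilizer, |C_G(u³)| = |G| / |conj. class of u³| = 24 / 2 = 12.
The 12 elements commuting with u³ are {e, u, u², u³, u⁴, u⁵, u⁶, u⁷, u⁸, u⁹, u¹⁰, u¹¹}.

Answer: {e, u, u², u³, u⁴, u⁵, u⁶, u⁷, u⁸, u⁹, u¹⁰, u¹¹}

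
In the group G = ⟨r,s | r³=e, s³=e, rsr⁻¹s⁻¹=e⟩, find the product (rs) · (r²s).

Compute (rs) · (r²s) by multiplying left to right and reducing via the relations at each step:
  (rs) · r² = s
  s · s = s²

Answer: s²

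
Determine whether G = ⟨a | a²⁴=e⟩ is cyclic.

|G| = 24. The element a has order 24 (its powers give 24 distinct elements), so ⟨a⟩ = G and G is cyclic.

Answer: Yes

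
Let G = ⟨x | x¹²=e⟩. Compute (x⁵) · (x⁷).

Compute (x⁵) · (x⁷) by multiplying left to right and reducing via the relations at each step:
  (x⁵) · x⁷ = e

Answer: e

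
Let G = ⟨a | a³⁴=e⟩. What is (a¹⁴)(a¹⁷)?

Compute (a¹⁴) · (a¹⁷) by multiplying left to right and reducing via the relations at each step:
  (a¹⁴) · a¹⁷ = a³¹

Answer: a³¹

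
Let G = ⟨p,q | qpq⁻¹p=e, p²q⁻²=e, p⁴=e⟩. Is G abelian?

p·q = pq but q·p = pq⁻¹, so p·q ≠ q·p and G is not abelian.

Answer: No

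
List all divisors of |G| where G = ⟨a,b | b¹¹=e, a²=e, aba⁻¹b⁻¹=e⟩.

|G| = 22 = 2 · 11. By Lagrange's theorem the order of any subgroup divides 22; the divisors of 22 are 1, 2, 11, 22.

Answer: 1, 2, 11, 22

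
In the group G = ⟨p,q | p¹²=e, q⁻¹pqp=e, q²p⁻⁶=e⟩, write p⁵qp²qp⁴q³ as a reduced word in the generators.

Multiply left to right, reducing at each step:
  (p⁵) · q = p⁵q
  (p⁵q) · p² = p³q
  (p³q) · q = p⁹
  (p⁹) · p⁴ = p
  p · q³ = pq⁻¹

Answer: pq⁻¹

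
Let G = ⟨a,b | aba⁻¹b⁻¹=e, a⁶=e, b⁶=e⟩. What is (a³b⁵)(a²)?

Compute (a³b⁵) · (a²) by multiplying left to right and reducing via the relations at each step:
  (a³b⁵) · a² = a⁵b⁵

Answer: a⁵b⁵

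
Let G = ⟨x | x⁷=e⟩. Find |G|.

G is generated by a single element, so G is cyclic. The relator gives x⁷ = e and no smaller power is forced to be e, so the 7 powers {e, x, x², x³, x⁴, x⁵, x⁶} are distinct. Hence |G| = 7.

Answer: 7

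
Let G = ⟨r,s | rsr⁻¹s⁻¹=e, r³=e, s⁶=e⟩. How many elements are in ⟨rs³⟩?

|⟨rs³⟩| equals the order of rs³. Compute successive powers until reaching e:
  (rs³)¹ = rs³, (rs³)² = r², (rs³)³ = s³, (rs³)⁴ = r, (rs³)⁵ = r²s³, (rs³)⁶ = e.
The smallest positive k with (rs³)ᵏ = e is 6, so |⟨rs³⟩| = 6.

Answer: 6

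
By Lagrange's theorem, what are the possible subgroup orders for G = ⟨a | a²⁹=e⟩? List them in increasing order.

|G| = 29 = 29. By Lagrange's theorem the order of any subgroup divides 29; the divisors of 29 are 1, 29.

Answer: 1, 29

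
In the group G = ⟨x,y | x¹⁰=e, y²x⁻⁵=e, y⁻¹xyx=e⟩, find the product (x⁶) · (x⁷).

Compute (x⁶) · (x⁷) by multiplying left to right and reducing via the relations at each step:
  (x⁶) · x⁷ = x³

Answer: x³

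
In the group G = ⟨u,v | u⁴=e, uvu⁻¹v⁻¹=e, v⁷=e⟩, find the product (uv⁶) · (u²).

Compute (uv⁶) · (u²) by multiplying left to right and reducing via the relations at each step:
  (uv⁶) · u² = u³v⁶

Answer: u³v⁶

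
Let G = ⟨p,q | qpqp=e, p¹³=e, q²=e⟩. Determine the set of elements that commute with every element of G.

An element z ∈ Z(G) iff z commutes with every generator.
For example e is central: e·p = p = p·e; e·q = q = q·e.
Whereas p ∉ Z(G) since p·q = pq ≠ p¹²q = q·p.
Checking each of the 26 elements this way gives Z(G) = {e}, of order 1.

Answer: {e}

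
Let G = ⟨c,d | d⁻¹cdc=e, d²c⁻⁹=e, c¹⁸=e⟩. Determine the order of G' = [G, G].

G' = [G, G] is generated by all commutators. The generator-pair commutators are: [c, d] = c².
The subgroup they normally generate is {e, c², c⁴, c⁶, c⁸, c¹⁰, c¹², c¹⁴, c¹⁶}, of order 9.
Check: |G/G'| = 36/9 = 4 is the order of the abelianisation.

Answer: 9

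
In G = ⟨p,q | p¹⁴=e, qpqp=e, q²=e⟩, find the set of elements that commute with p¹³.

⟨p¹³⟩ ⊆ C_G(p¹³) since powers of p¹³ commute with p¹³; so |C_G(p¹³)| ≥ |⟨p¹³⟩| = 14.
By orbit–stabilizer, |C_G(p¹³)| = |G| / |conj. class of p¹³| = 28 / 2 = 14.
The 14 elements commuting with p¹³ are {e, p, p², p³, p⁴, p⁵, p⁶, p⁷, p⁸, p⁹, p¹⁰, p¹¹, p¹², p¹³}.

Answer: {e, p, p², p³, p⁴, p⁵, p⁶, p⁷, p⁸, p⁹, p¹⁰, p¹¹, p¹², p¹³}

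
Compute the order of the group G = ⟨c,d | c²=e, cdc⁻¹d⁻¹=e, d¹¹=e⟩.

Enumerate words in the generators, reducing via the relations: the distinct elements are
  {c, d, e, cd, d², d³, d⁴, d⁵, d⁶, d⁷, d⁸, d⁹, cd², cd³, cd⁴, cd⁵, cd⁶, cd⁷, cd⁸, cd⁹, d¹⁰, cd¹⁰}.
No further products give new elements, so |G| = 22.

Answer: 22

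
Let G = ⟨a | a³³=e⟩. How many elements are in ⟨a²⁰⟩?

|⟨a²⁰⟩| equals the order of a²⁰. Compute successive powers until reaching e:
  (a²⁰)¹ = a²⁰, (a²⁰)² = a⁷, (a²⁰)³ = a²⁷, (a²⁰)⁴ = a¹⁴, (a²⁰)⁵ = a, (a²⁰)⁶ = a²¹, (a²⁰)⁷ = a⁸, (a²⁰)⁸ = a²⁸, (a²⁰)⁹ = a¹⁵, (a²⁰)¹⁰ = a², (a²⁰)¹¹ = a²², (a²⁰)¹² = a⁹, (a²⁰)¹³ = a²⁹, (a²⁰)¹⁴ = a¹⁶, (a²⁰)¹⁵ = a³, (a²⁰)¹⁶ = a²³, (a²⁰)¹⁷ = a¹⁰, (a²⁰)¹⁸ = a³⁰, (a²⁰)¹⁹ = a¹⁷, (a²⁰)²⁰ = a⁴, (a²⁰)²¹ = a²⁴, (a²⁰)²² = a¹¹, (a²⁰)²³ = a³¹, (a²⁰)²⁴ = a¹⁸, (a²⁰)²⁵ = a⁵, (a²⁰)²⁶ = a²⁵, (a²⁰)²⁷ = a¹², (a²⁰)²⁸ = a³², (a²⁰)²⁹ = a¹⁹, (a²⁰)³⁰ = a⁶, (a²⁰)³¹ = a²⁶, (a²⁰)³² = a¹³, (a²⁰)³³ = e.
The smallest positive k with (a²⁰)ᵏ = e is 33, so |⟨a²⁰⟩| = 33.

Answer: 33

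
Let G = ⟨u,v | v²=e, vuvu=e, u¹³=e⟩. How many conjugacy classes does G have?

The conjugacy classes (representative and size) are:
  [e] (size 1), [u¹²] (size 2), [u¹¹] (size 2), [u³] (size 2), [u⁴] (size 2), [u⁸] (size 2), [u⁶] (size 2), [v] (size 13).
Class equation: 1 + 2 + 2 + 2 + 2 + 2 + 2 + 13 = 26 = |G|. So G has 8 conjugacy classes.

Answer: 8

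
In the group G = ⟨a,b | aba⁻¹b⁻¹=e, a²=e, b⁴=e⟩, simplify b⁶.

Compute successive powers of b, reducing at each step:
  b²: b · b = b²
  b³: (b²) · b = b³
  b⁴: (b³) · b = e
  b⁵: e · b = b
  b⁶: b · b = b²

Answer: b²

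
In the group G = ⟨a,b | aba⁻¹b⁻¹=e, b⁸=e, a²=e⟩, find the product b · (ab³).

Compute b · (ab³) by multiplying left to right and reducing via the relations at each step:
  b · a = ab
  (ab) · b³ = ab⁴

Answer: ab⁴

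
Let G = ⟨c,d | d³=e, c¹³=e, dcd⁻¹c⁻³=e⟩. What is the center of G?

An element z ∈ Z(G) iff z commutes with every generator.
For example e is central: e·c = c = c·e; e·d = d = d·e.
Whereas c ∉ Z(G) since c·d = cd ≠ c³d = d·c.
Checking each of the 39 elements this way gives Z(G) = {e}, of order 1.

Answer: {e}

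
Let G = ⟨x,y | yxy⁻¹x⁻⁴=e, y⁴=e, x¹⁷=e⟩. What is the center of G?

An element z ∈ Z(G) iff z commutes with every generator.
For example e is central: e·x = x = x·e; e·y = y = y·e.
Whereas x ∉ Z(G) since x·y = xy ≠ x⁴y = y·x.
Checking each of the 68 elements this way gives Z(G) = {e}, of order 1.

Answer: {e}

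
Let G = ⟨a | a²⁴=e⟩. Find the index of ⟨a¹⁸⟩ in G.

First find ord(a¹⁸) by computing successive powers:
  (a¹⁸)¹ = a¹⁸, (a¹⁸)² = a¹², (a¹⁸)³ = a⁶, (a¹⁸)⁴ = e.
So |⟨a¹⁸⟩| = ord(a¹⁸) = 4. With |G| = 24, by Lagrange [G : ⟨a¹⁸⟩] = 24/4 = 6.

Answer: 6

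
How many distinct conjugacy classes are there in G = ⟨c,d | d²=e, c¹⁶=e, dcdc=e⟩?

The conjugacy classes (representative and size) are:
  [e] (size 1), [c¹⁵] (size 2), [c²] (size 2), [c³] (size 2), [c¹²] (size 2), [c⁵] (size 2), [c⁶] (size 2), [c⁷] (size 2), [c⁸] (size 1), [c²d] (size 8), [c¹⁵d] (size 8).
Class equation: 1 + 2 + 2 + 2 + 2 + 2 + 2 + 2 + 1 + 8 + 8 = 32 = |G|. So G has 11 conjugacy classes.

Answer: 11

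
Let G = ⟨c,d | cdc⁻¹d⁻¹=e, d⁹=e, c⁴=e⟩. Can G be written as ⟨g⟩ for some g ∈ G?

|G| = 36. The element cd has order 36 (its powers give 36 distinct elements), so ⟨cd⟩ = G and G is cyclic.

Answer: Yes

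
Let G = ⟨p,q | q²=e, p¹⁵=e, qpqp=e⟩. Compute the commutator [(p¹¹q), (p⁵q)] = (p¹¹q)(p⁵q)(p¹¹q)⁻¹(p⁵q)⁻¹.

[(p¹¹q), (p⁵q)] = (p¹¹q)·(p⁵q)·(p¹¹q)⁻¹·(p⁵q)⁻¹.
  (p¹¹q) · (p⁵q) = p⁶
  (p⁶) · (p¹¹q) = p²q
  (p²q) · (p⁵q) = p¹²

Answer: p¹²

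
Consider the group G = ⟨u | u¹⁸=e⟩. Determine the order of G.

G is generated by a single element, so G is cyclic. The relator gives u¹⁸ = e and no smaller power is forced to be e, so the 18 powers {e, u, u², u³, u⁴, u⁵, u⁶, u⁷, u⁸, u⁹, u¹², u¹³, u¹¹, u¹⁰, u¹⁴, u¹⁵, u¹⁶, u¹⁷} are distinct. Hence |G| = 18.

Answer: 18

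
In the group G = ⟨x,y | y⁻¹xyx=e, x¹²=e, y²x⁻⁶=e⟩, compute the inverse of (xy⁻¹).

The order of (xy⁻¹) is 4 (smallest k with (xy⁻¹)ᵏ = e), so (xy⁻¹)⁻¹ = (xy⁻¹)³ = xy.
Check: (xy⁻¹) · (xy) → (xy⁻¹) · x = y⁻¹;   (y⁻¹) · y = e, giving e as required.

Answer: xy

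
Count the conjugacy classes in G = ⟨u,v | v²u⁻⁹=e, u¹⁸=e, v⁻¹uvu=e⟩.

The conjugacy classes (representative and size) are:
  [e] (size 1), [u¹⁷] (size 2), [u¹⁶] (size 2), [u³] (size 2), [u¹⁴] (size 2), [u¹³] (size 2), [u¹²] (size 2), [u¹¹] (size 2), [u¹⁰] (size 2), [u⁹] (size 1), [u⁸v] (size 9), [uv] (size 9).
Class equation: 1 + 2 + 2 + 2 + 2 + 2 + 2 + 2 + 2 + 1 + 9 + 9 = 36 = |G|. So G has 12 conjugacy classes.

Answer: 12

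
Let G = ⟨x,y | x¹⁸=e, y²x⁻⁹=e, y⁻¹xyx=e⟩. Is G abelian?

x·y = xy but y·x = x⁸y⁻¹, so x·y ≠ y·x and G is not abelian.

Answer: No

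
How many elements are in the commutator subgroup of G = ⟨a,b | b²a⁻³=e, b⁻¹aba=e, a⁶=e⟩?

G' = [G, G] is generated by all commutators. The generator-pair commutators are: [a, b] = a².
The subgroup they normally generate is {e, a², a⁴}, of order 3.
Check: |G/G'| = 12/3 = 4 is the order of the abelianisation.

Answer: 3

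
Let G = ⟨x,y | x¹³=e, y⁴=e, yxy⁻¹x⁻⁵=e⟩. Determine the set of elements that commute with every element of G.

An element z ∈ Z(G) iff z commutes with every generator.
For example e is central: e·x = x = x·e; e·y = y = y·e.
Whereas x ∉ Z(G) since x·y = xy ≠ x⁵y = y·x.
Checking each of the 52 elements this way gives Z(G) = {e}, of order 1.

Answer: {e}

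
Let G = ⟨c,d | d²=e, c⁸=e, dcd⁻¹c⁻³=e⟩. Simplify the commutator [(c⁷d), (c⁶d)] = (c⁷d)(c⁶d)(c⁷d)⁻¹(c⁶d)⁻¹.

[(c⁷d), (c⁶d)] = (c⁷d)·(c⁶d)·(c⁷d)⁻¹·(c⁶d)⁻¹.
  (c⁷d) · (c⁶d) = c
  c · (c³d) = c⁴d
  (c⁴d) · (c⁶d) = c⁶

Answer: c⁶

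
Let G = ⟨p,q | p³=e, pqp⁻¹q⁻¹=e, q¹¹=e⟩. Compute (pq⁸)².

Compute successive powers of (pq⁸), reducing at each step:
  (pq⁸)²: (pq⁸) · p = p²q⁸;   (p²q⁸) · q⁸ = p²q⁵

Answer: p²q⁵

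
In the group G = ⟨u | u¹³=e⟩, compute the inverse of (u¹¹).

The order of (u¹¹) is 13 (smallest k with (u¹¹)ᵏ = e), so (u¹¹)⁻¹ = (u¹¹)¹² = u².
Check: (u¹¹) · (u²) → (u¹¹) · u² = e, giving e as required.

Answer: u²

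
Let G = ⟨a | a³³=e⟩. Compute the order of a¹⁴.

Compute successive powers until reaching e:
  (a¹⁴)¹ = a¹⁴, (a¹⁴)² = a²⁸, (a¹⁴)³ = a⁹, (a¹⁴)⁴ = a²³, (a¹⁴)⁵ = a⁴, (a¹⁴)⁶ = a¹⁸, (a¹⁴)⁷ = a³², (a¹⁴)⁸ = a¹³, (a¹⁴)⁹ = a²⁷, (a¹⁴)¹⁰ = a⁸, (a¹⁴)¹¹ = a²², (a¹⁴)¹² = a³, (a¹⁴)¹³ = a¹⁷, (a¹⁴)¹⁴ = a³¹, (a¹⁴)¹⁵ = a¹², (a¹⁴)¹⁶ = a²⁶, (a¹⁴)¹⁷ = a⁷, (a¹⁴)¹⁸ = a²¹, (a¹⁴)¹⁹ = a², (a¹⁴)²⁰ = a¹⁶, (a¹⁴)²¹ = a³⁰, (a¹⁴)²² = a¹¹, (a¹⁴)²³ = a²⁵, (a¹⁴)²⁴ = a⁶, (a¹⁴)²⁵ = a²⁰, (a¹⁴)²⁶ = a, (a¹⁴)²⁷ = a¹⁵, (a¹⁴)²⁸ = a²⁹, (a¹⁴)²⁹ = a¹⁰, (a¹⁴)³⁰ = a²⁴, (a¹⁴)³¹ = a⁵, (a¹⁴)³² = a¹⁹, (a¹⁴)³³ = e.
The smallest positive k with (a¹⁴)ᵏ = e is 33.

Answer: 33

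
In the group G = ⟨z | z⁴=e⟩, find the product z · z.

Compute z · z by multiplying left to right and reducing via the relations at each step:
  z · z = z²

Answer: z²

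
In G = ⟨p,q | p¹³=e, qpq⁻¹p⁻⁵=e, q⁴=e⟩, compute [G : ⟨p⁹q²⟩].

First find ord(p⁹q²) by computing successive powers:
  (p⁹q²)¹ = p⁹q², (p⁹q²)² = e.
So |⟨p⁹q²⟩| = ord(p⁹q²) = 2. With |G| = 52, by Lagrange [G : ⟨p⁹q²⟩] = 52/2 = 26.

Answer: 26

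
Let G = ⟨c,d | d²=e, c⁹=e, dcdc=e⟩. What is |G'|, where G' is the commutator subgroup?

G' = [G, G] is generated by all commutators. The generator-pair commutators are: [c, d] = c².
The subgroup they normally generate is {e, c, c², c³, c⁴, c⁵, c⁶, c⁷, c⁸}, of order 9.
Check: |G/G'| = 18/9 = 2 is the order of the abelianisation.

Answer: 9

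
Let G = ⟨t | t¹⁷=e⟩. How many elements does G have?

G is generated by a single element, so G is cyclic. The relator gives t¹⁷ = e and no smaller power is forced to be e, so the 17 powers {e, t, t², t³, t⁴, t⁵, t⁶, t⁷, t⁸, t⁹, t¹², t¹³, t¹¹, t¹⁰, t¹⁴, t¹⁵, t¹⁶} are distinct. Hence |G| = 17.

Answer: 17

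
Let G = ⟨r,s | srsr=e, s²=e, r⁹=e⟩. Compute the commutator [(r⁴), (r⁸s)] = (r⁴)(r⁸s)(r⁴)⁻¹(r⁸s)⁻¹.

[(r⁴), (r⁸s)] = (r⁴)·(r⁸s)·(r⁴)⁻¹·(r⁸s)⁻¹.
  (r⁴) · (r⁸s) = r³s
  (r³s) · (r⁵) = r⁷s
  (r⁷s) · (r⁸s) = r⁸

Answer: r⁸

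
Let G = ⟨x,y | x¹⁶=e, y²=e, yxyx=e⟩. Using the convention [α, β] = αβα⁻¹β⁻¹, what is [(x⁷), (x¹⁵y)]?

[(x⁷), (x¹⁵y)] = (x⁷)·(x¹⁵y)·(x⁷)⁻¹·(x¹⁵y)⁻¹.
  (x⁷) · (x¹⁵y) = x⁶y
  (x⁶y) · (x⁹) = x¹³y
  (x¹³y) · (x¹⁵y) = x¹⁴

Answer: x¹⁴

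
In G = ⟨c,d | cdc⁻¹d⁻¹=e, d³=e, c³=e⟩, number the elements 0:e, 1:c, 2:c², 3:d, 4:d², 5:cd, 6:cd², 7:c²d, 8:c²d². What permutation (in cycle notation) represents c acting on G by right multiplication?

(0 1 2)(3 5 7)(4 6 8)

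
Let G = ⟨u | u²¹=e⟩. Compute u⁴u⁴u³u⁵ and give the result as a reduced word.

Multiply left to right, reducing at each step:
  (u⁴) · u⁴ = u⁸
  (u⁸) · u³ = u¹¹
  (u¹¹) · u⁵ = u¹⁶

Answer: u¹⁶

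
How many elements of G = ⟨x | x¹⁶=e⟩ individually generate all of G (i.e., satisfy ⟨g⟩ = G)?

G is cyclic of order 16. An element generates G iff its order is 16, and a cyclic group of order 16 has exactly φ(16) = 8 such elements.

Answer: 8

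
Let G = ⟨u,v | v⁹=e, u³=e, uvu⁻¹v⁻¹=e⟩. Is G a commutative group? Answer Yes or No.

Each pair of generators commutes: u·v = uv = v·u. Since the generators pairwise commute, every element of G commutes with every other, so G is abelian.

Answer: Yes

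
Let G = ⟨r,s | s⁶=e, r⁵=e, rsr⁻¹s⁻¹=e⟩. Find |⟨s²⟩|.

|⟨s²⟩| equals the order of s². Compute successive powers until reaching e:
  (s²)¹ = s², (s²)² = s⁴, (s²)³ = e.
The smallest positive k with (s²)ᵏ = e is 3, so |⟨s²⟩| = 3.

Answer: 3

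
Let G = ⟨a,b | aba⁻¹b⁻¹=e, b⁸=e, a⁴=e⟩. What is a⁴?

Compute successive powers of a, reducing at each step:
  a²: a · a = a²
  a³: (a²) · a = a³
  a⁴: (a³) · a = e

Answer: e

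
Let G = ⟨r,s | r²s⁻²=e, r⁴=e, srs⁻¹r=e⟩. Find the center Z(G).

An element z ∈ Z(G) iff z commutes with every generator.
For example r² is central: (r²)·r = r³ = r·(r²); (r²)·s = s⁻¹ = s·(r²).
Whereas r ∉ Z(G) since r·s = rs ≠ rs⁻¹ = s·r.
Checking each of the 8 elements this way gives Z(G) = {e, r²}, of order 2.

Answer: {e, r²}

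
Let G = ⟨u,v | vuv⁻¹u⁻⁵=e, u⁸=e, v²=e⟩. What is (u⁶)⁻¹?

The order of (u⁶) is 4 (smallest k with (u⁶)ᵏ = e), so (u⁶)⁻¹ = (u⁶)³ = u².
Check: (u⁶) · (u²) → (u⁶) · u² = e, giving e as required.

Answer: u²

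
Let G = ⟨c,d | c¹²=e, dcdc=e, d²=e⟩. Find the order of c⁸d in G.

Compute successive powers until reaching e:
  (c⁸d)¹ = c⁸d, (c⁸d)² = e.
The smallest positive k with (c⁸d)ᵏ = e is 2.

Answer: 2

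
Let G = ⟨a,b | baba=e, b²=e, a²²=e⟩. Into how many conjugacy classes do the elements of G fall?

The conjugacy classes (representative and size) are:
  [e] (size 1), [a] (size 2), [a²] (size 2), [a¹⁹] (size 2), [a⁴] (size 2), [a⁵] (size 2), [a⁶] (size 2), [a⁷] (size 2), [a⁸] (size 2), [a¹³] (size 2), [a¹⁰] (size 2), [a¹¹] (size 1), [a⁶b] (size 11), [ab] (size 11).
Class equation: 1 + 2 + 2 + 2 + 2 + 2 + 2 + 2 + 2 + 2 + 2 + 1 + 11 + 11 = 44 = |G|. So G has 14 conjugacy classes.

Answer: 14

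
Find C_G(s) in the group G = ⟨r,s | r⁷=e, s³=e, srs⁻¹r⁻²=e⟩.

⟨s⟩ ⊆ C_G(s) since powers of s commute with s; so |C_G(s)| ≥ |⟨s⟩| = 3.
By orbit–stabilizer, |C_G(s)| = |G| / |conj. class of s| = 21 / 7 = 3.
The 3 elements commuting with s are {e, s, s²}.

Answer: {e, s, s²}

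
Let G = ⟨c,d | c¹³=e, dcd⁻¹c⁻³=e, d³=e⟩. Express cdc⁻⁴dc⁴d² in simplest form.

Multiply left to right, reducing at each step:
  c · d = cd
  (cd) · c⁻⁴ = c²d
  (c²d) · d = c²d²
  (c²d²) · c⁴ = c¹²d²
  (c¹²d²) · d² = c¹²d

Answer: c¹²d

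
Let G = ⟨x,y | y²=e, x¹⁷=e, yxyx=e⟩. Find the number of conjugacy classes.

The conjugacy classes (representative and size) are:
  [e] (size 1), [x¹⁶] (size 2), [x²] (size 2), [x³] (size 2), [x¹³] (size 2), [x¹²] (size 2), [x⁶] (size 2), [x¹⁰] (size 2), [x⁹] (size 2), [x⁷y] (size 17).
Class equation: 1 + 2 + 2 + 2 + 2 + 2 + 2 + 2 + 2 + 17 = 34 = |G|. So G has 10 conjugacy classes.

Answer: 10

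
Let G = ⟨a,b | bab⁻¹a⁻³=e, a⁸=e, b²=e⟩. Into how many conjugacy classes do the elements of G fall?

The conjugacy classes (representative and size) are:
  [e] (size 1), [a³] (size 2), [a²] (size 2), [a⁴] (size 1), [a⁵] (size 2), [a⁴b] (size 4), [ab] (size 4).
Class equation: 1 + 2 + 2 + 1 + 2 + 4 + 4 = 16 = |G|. So G has 7 conjugacy classes.

Answer: 7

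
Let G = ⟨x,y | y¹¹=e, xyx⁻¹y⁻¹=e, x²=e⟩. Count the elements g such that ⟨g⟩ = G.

G is cyclic of order 22. An element generates G iff its order is 22, and a cyclic group of order 22 has exactly φ(22) = 10 such elements.

Answer: 10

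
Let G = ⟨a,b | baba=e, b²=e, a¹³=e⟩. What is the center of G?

An element z ∈ Z(G) iff z commutes with every generator.
For example e is central: e·a = a = a·e; e·b = b = b·e.
Whereas a ∉ Z(G) since a·b = ab ≠ a¹²b = b·a.
Checking each of the 26 elements this way gives Z(G) = {e}, of order 1.

Answer: {e}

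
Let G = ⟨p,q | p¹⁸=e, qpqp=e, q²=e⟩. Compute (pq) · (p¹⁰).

Compute (pq) · (p¹⁰) by multiplying left to right and reducing via the relations at each step:
  (pq) · p¹⁰ = p⁹q

Answer: p⁹q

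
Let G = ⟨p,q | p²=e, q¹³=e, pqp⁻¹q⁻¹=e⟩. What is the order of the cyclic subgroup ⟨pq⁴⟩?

|⟨pq⁴⟩| equals the order of pq⁴. Compute successive powers until reaching e:
  (pq⁴)¹ = pq⁴, (pq⁴)² = q⁸, (pq⁴)³ = pq¹², (pq⁴)⁴ = q³, (pq⁴)⁵ = pq⁷, (pq⁴)⁶ = q¹¹, (pq⁴)⁷ = pq², (pq⁴)⁸ = q⁶, (pq⁴)⁹ = pq¹⁰, (pq⁴)¹⁰ = q, (pq⁴)¹¹ = pq⁵, (pq⁴)¹² = q⁹, (pq⁴)¹³ = p, (pq⁴)¹⁴ = q⁴, (pq⁴)¹⁵ = pq⁸, (pq⁴)¹⁶ = q¹², (pq⁴)¹⁷ = pq³, (pq⁴)¹⁸ = q⁷, (pq⁴)¹⁹ = pq¹¹, (pq⁴)²⁰ = q², (pq⁴)²¹ = pq⁶, (pq⁴)²² = q¹⁰, (pq⁴)²³ = pq, (pq⁴)²⁴ = q⁵, (pq⁴)²⁵ = pq⁹, (pq⁴)²⁶ = e.
The smallest positive k with (pq⁴)ᵏ = e is 26, so |⟨pq⁴⟩| = 26.

Answer: 26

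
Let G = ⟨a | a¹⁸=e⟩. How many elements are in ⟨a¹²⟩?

|⟨a¹²⟩| equals the order of a¹². Compute successive powers until reaching e:
  (a¹²)¹ = a¹², (a¹²)² = a⁶, (a¹²)³ = e.
The smallest positive k with (a¹²)ᵏ = e is 3, so |⟨a¹²⟩| = 3.

Answer: 3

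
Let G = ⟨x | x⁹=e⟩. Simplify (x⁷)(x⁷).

Compute (x⁷) · (x⁷) by multiplying left to right and reducing via the relations at each step:
  (x⁷) · x⁷ = x⁵

Answer: x⁵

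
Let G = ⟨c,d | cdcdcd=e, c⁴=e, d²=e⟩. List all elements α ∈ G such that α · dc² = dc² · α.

⟨dc²⟩ ⊆ C_G(dc²) since powers of dc² commute with dc²; so |C_G(dc²)| ≥ |⟨dc²⟩| = 4.
By orbit–stabilizer, |C_G(dc²)| = |G| / |conj. class of dc²| = 24 / 6 = 4.
The 4 elements commuting with dc² are {e, c²d, dc², c²dc²d}.

Answer: {e, c²d, dc², c²dc²d}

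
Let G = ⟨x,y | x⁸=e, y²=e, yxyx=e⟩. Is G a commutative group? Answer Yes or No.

x·y = xy but y·x = x⁷y, so x·y ≠ y·x and G is not abelian.

Answer: No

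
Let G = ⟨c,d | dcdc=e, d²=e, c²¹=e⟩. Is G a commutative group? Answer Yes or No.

c·d = cd but d·c = c²⁰d, so c·d ≠ d·c and G is not abelian.

Answer: No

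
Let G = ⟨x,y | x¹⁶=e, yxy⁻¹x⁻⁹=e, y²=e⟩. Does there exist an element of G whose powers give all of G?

Every cyclic group is abelian. But x·y = xy while y·x = x⁹y, so x·y ≠ y·x and G is not abelian. Hence G is not cyclic.

Answer: No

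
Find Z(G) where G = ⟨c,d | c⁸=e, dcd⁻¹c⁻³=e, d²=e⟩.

An element z ∈ Z(G) iff z commutes with every generator.
For example c⁴ is central: (c⁴)·c = c⁵ = c·(c⁴); (c⁴)·d = c⁴d = d·(c⁴).
Whereas c ∉ Z(G) since c·d = cd ≠ c³d = d·c.
Checking each of the 16 elements this way gives Z(G) = {e, c⁴}, of order 2.

Answer: {e, c⁴}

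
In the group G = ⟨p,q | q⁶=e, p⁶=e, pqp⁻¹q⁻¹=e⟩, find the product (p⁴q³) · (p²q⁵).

Compute (p⁴q³) · (p²q⁵) by multiplying left to right and reducing via the relations at each step:
  (p⁴q³) · p² = q³
  (q³) · q⁵ = q²

Answer: q²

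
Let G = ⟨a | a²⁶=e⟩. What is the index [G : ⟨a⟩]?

First find ord(a) by computing successive powers:
  a¹ = a, a² = a², a³ = a³, a⁴ = a⁴, a⁵ = a⁵, a⁶ = a⁶, a⁷ = a⁷, a⁸ = a⁸, a⁹ = a⁹, a¹⁰ = a¹⁰, a¹¹ = a¹¹, a¹² = a¹², a¹³ = a¹³, a¹⁴ = a¹⁴, a¹⁵ = a¹⁵, a¹⁶ = a¹⁶, a¹⁷ = a¹⁷, a¹⁸ = a¹⁸, a¹⁹ = a¹⁹, a²⁰ = a²⁰, a²¹ = a²¹, a²² = a²², a²³ = a²³, a²⁴ = a²⁴, a²⁵ = a²⁵, a²⁶ = e.
So |⟨a⟩| = ord(a) = 26. With |G| = 26, by Lagrange [G : ⟨a⟩] = 26/26 = 1.

Answer: 1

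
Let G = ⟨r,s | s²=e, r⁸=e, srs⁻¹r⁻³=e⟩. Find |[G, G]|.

G' = [G, G] is generated by all commutators. The generator-pair commutators are: [r, s] = r⁶.
The subgroup they normally generate is {e, r², r⁴, r⁶}, of order 4.
Check: |G/G'| = 16/4 = 4 is the order of the abelianisation.

Answer: 4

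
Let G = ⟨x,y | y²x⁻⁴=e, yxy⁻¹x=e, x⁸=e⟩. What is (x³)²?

Compute successive powers of (x³), reducing at each step:
  (x³)²: (x³) · x³ = x⁶

Answer: x⁶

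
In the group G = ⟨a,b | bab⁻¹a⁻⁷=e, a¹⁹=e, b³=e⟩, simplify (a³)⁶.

Compute successive powers of (a³), reducing at each step:
  (a³)²: (a³) · a³ = a⁶
  (a³)³: (a⁶) · a³ = a⁹
  (a³)⁴: (a⁹) · a³ = a¹²
  (a³)⁵: (a¹²) · a³ = a¹⁵
  (a³)⁶: (a¹⁵) · a³ = a¹⁸

Answer: a¹⁸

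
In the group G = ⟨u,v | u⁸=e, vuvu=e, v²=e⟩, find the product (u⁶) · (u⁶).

Compute (u⁶) · (u⁶) by multiplying left to right and reducing via the relations at each step:
  (u⁶) · u⁶ = u⁴

Answer: u⁴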